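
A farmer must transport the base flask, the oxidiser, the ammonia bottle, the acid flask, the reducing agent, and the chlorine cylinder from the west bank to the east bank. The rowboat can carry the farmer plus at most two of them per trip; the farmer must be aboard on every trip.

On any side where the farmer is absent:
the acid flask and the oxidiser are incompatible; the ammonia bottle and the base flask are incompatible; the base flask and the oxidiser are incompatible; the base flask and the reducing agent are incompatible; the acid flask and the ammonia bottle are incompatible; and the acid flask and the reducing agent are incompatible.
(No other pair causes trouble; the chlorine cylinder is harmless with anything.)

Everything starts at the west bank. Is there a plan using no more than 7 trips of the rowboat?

Yes — this plan uses 7 crossings (≤ 7):
1. Farmer goes to the east bank with the acid flask and the base flask.  [the west bank: the ammonia bottle, the chlorine cylinder, the oxidiser, the reducing agent | the east bank: the acid flask, the base flask]
2. Farmer goes back to the west bank alone.  [the west bank: the ammonia bottle, the chlorine cylinder, the oxidiser, the reducing agent | the east bank: the acid flask, the base flask]
3. Farmer goes to the east bank with the ammonia bottle and the oxidiser.  [the west bank: the chlorine cylinder, the reducing agent | the east bank: the acid flask, the ammonia bottle, the base flask, the oxidiser]
4. Farmer goes back to the west bank with the acid flask and the base flask.  [the west bank: the acid flask, the base flask, the chlorine cylinder, the reducing agent | the east bank: the ammonia bottle, the oxidiser]
5. Farmer goes to the east bank with the chlorine cylinder and the reducing agent.  [the west bank: the acid flask, the base flask | the east bank: the ammonia bottle, the chlorine cylinder, the oxidiser, the reducing agent]
6. Farmer goes back to the west bank alone.  [the west bank: the acid flask, the base flask | the east bank: the ammonia bottle, the chlorine cylinder, the oxidiser, the reducing agent]
7. Farmer goes to the east bank with the acid flask and the base flask.  [the west bank: — | the east bank: the acid flask, the ammonia bottle, the base flask, the chlorine cylinder, the oxidiser, the reducing agent]

Yes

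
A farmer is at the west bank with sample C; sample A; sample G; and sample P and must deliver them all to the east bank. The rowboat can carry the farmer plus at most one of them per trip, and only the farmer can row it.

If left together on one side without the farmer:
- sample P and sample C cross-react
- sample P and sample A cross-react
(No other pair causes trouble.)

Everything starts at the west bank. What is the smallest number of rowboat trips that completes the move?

9

Counting alone: the farmer can take at most 1 across per trip to the east bank, so moving all 4 needs at least 4 loaded trips out, with a return between consecutive ones — at least 7 crossings.
The safety rule pushes this higher. Following every safe sequence of crossings, the most of the 4 that can be at the east bank as the rowboat arrives there on crossing 7 is 3 — never all 4.
So no plan with fewer than 9 crossings exists, and this one achieves 9:
1. Farmer goes to the east bank with sample P.  [the west bank: sample A, sample C, sample G | the east bank: sample P]
2. Farmer goes back to the west bank alone.  [the west bank: sample A, sample C, sample G | the east bank: sample P]
3. Farmer goes to the east bank with sample C.  [the west bank: sample A, sample G | the east bank: sample C, sample P]
4. Farmer goes back to the west bank with sample P.  [the west bank: sample A, sample G, sample P | the east bank: sample C]
5. Farmer goes to the east bank with sample A.  [the west bank: sample G, sample P | the east bank: sample A, sample C]
6. Farmer goes back to the west bank alone.  [the west bank: sample G, sample P | the east bank: sample A, sample C]
7. Farmer goes to the east bank with sample G.  [the west bank: sample P | the east bank: sample A, sample C, sample G]
8. Farmer goes back to the west bank alone.  [the west bank: sample P | the east bank: sample A, sample C, sample G]
9. Farmer goes to the east bank with sample P.  [the west bank: — | the east bank: sample A, sample C, sample G, sample P]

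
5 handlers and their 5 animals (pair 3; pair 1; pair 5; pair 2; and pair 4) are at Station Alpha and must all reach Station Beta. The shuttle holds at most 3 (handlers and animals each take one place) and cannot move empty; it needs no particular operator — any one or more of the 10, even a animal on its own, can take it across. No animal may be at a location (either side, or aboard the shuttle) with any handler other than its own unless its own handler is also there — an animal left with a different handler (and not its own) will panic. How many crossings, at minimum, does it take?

11

Counting alone: each trip to Station Beta takes at most 3 across and each return brings at least 1 back, so after t trips out (and t−1 returns) at most 3t − (t−1) of the 10 are across; that first reaches 10 at t = 5, so at least 9 crossings are needed.
The safety rule pushes this higher. Following every safe sequence of crossings, the most of the 10 that can be at Station Beta as the shuttle arrives there on crossing 9 is 9 — never all 10.
So no plan with fewer than 11 crossings exists, and this one achieves 11:
1. animal 3 and handler 3 cross → Station Beta.
2. handler 3 crosses ← Station Alpha.
3. animal 1, animal 2, and animal 5 cross → Station Beta.
4. animal 3 crosses ← Station Alpha.
5. handler 1, handler 2, and handler 5 cross → Station Beta.
6. animal 1 and handler 1 cross ← Station Alpha.
7. handler 1, handler 3, and handler 4 cross → Station Beta.
8. animal 5 crosses ← Station Alpha.
9. animal 1 and animal 3 cross → Station Beta.
10. animal 3 crosses ← Station Alpha.
11. animal 3, animal 4, and animal 5 cross → Station Beta.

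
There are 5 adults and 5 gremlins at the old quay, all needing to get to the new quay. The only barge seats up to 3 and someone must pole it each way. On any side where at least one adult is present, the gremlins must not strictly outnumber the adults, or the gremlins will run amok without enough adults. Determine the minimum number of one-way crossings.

11

Counting alone: each trip to the new quay takes at most 3 across and each return brings at least 1 back, so after t trips out (and t−1 returns) at most 3t − (t−1) of the 10 are across; that first reaches 10 at t = 5, so at least 9 crossings are needed.
The safety rule pushes this higher. Following every safe sequence of crossings, the most of the 10 that can be at the new quay as the barge arrives there on crossing 9 is 9 — never all 10.
So no plan with fewer than 11 crossings exists, and this one achieves 11:
1. 2 gremlins → the new quay.  (the old quay: 5A 3G; the new quay: 0A 2G)
2. 1 gremlin ← the old quay.  (the old quay: 5A 4G; the new quay: 0A 1G)
3. 3 gremlins → the new quay.  (the old quay: 5A 1G; the new quay: 0A 4G)
4. 1 gremlin ← the old quay.  (the old quay: 5A 2G; the new quay: 0A 3G)
5. 3 adults → the new quay.  (the old quay: 2A 2G; the new quay: 3A 3G)
6. 1 adult and 1 gremlin ← the old quay.  (the old quay: 3A 3G; the new quay: 2A 2G)
7. 3 adults → the new quay.  (the old quay: 0A 3G; the new quay: 5A 2G)
8. 1 gremlin ← the old quay.  (the old quay: 0A 4G; the new quay: 5A 1G)
9. 2 gremlins → the new quay.  (the old quay: 0A 2G; the new quay: 5A 3G)
10. 1 gremlin ← the old quay.  (the old quay: 0A 3G; the new quay: 5A 2G)
11. 3 gremlins → the new quay.  (the old quay: 0A 0G; the new quay: 5A 5G)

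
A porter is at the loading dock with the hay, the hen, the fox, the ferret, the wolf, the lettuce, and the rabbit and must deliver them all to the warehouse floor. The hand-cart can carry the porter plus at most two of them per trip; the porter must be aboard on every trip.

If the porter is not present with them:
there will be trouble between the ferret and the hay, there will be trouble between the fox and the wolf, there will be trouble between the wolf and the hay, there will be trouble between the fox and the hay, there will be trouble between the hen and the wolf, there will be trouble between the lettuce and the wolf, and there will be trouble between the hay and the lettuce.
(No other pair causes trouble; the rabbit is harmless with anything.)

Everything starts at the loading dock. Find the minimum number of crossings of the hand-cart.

Counting alone: the porter can take at most 2 across per trip to the warehouse floor, so moving all 7 needs at least 4 loaded trips out, with a return between consecutive ones — at least 7 crossings.
The safety rule pushes this higher. Following every safe sequence of crossings, the most of the 7 that can be at the warehouse floor as the hand-cart arrives there on crossings 7, 9 is 5, 6 respectively — never all 7.
So no plan with fewer than 11 crossings exists, and this one achieves 11:
1. Porter goes to the warehouse floor with the hay and the wolf.  [the loading dock: the ferret, the fox, the hen, the lettuce, the rabbit | the warehouse floor: the hay, the wolf]
2. Porter goes back to the loading dock with the hay.  [the loading dock: the ferret, the fox, the hay, the hen, the lettuce, the rabbit | the warehouse floor: the wolf]
3. Porter goes to the warehouse floor with the hay and the hen.  [the loading dock: the ferret, the fox, the lettuce, the rabbit | the warehouse floor: the hay, the hen, the wolf]
4. Porter goes back to the loading dock with the wolf.  [the loading dock: the ferret, the fox, the lettuce, the rabbit, the wolf | the warehouse floor: the hay, the hen]
5. Porter goes to the warehouse floor with the fox and the lettuce.  [the loading dock: the ferret, the rabbit, the wolf | the warehouse floor: the fox, the hay, the hen, the lettuce]
6. Porter goes back to the loading dock with the hay.  [the loading dock: the ferret, the hay, the rabbit, the wolf | the warehouse floor: the fox, the hen, the lettuce]
7. Porter goes to the warehouse floor with the ferret and the hay.  [the loading dock: the rabbit, the wolf | the warehouse floor: the ferret, the fox, the hay, the hen, the lettuce]
8. Porter goes back to the loading dock with the hay.  [the loading dock: the hay, the rabbit, the wolf | the warehouse floor: the ferret, the fox, the hen, the lettuce]
9. Porter goes to the warehouse floor with the hay and the rabbit.  [the loading dock: the wolf | the warehouse floor: the ferret, the fox, the hay, the hen, the lettuce, the rabbit]
10. Porter goes back to the loading dock with the hay.  [the loading dock: the hay, the wolf | the warehouse floor: the ferret, the fox, the hen, the lettuce, the rabbit]
11. Porter goes to the warehouse floor with the hay and the wolf.  [the loading dock: — | the warehouse floor: the ferret, the fox, the hay, the hen, the lettuce, the rabbit, the wolf]

11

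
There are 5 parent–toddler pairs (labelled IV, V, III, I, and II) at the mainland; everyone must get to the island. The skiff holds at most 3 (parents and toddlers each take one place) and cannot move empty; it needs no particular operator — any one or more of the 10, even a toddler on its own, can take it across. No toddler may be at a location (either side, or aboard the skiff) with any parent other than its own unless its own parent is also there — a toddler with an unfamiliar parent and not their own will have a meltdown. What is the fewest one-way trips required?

11

Counting alone: each trip to the island takes at most 3 across and each return brings at least 1 back, so after t trips out (and t−1 returns) at most 3t − (t−1) of the 10 are across; that first reaches 10 at t = 5, so at least 9 crossings are needed.
The safety rule pushes this higher. Following every safe sequence of crossings, the most of the 10 that can be at the island as the skiff arrives there on crossing 9 is 9 — never all 10.
So no plan with fewer than 11 crossings exists, and this one achieves 11:
1. parent IV and toddler IV cross → the island.
2. parent IV crosses ← the mainland.
3. toddler I, toddler III, and toddler V cross → the island.
4. toddler IV crosses ← the mainland.
5. parent I, parent III, and parent V cross → the island.
6. parent V and toddler V cross ← the mainland.
7. parent II, parent IV, and parent V cross → the island.
8. toddler III crosses ← the mainland.
9. toddler IV and toddler V cross → the island.
10. toddler IV crosses ← the mainland.
11. toddler II, toddler III, and toddler IV cross → the island.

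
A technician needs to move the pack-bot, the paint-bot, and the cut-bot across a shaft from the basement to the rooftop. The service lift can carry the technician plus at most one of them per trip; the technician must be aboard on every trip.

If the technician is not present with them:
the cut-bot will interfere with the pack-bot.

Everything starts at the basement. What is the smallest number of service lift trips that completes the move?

Counting alone: the technician can take at most 1 across per trip to the rooftop, so moving all 3 needs at least 3 loaded trips out, with a return between consecutive ones — at least 5 crossings.
The plan below uses exactly 5 crossings, so it is optimal:
1. Technician goes to the rooftop with the pack-bot.  [the basement: the cut-bot, the paint-bot | the rooftop: the pack-bot]
2. Technician goes back to the basement alone.  [the basement: the cut-bot, the paint-bot | the rooftop: the pack-bot]
3. Technician goes to the rooftop with the paint-bot.  [the basement: the cut-bot | the rooftop: the pack-bot, the paint-bot]
4. Technician goes back to the basement alone.  [the basement: the cut-bot | the rooftop: the pack-bot, the paint-bot]
5. Technician goes to the rooftop with the cut-bot.  [the basement: — | the rooftop: the cut-bot, the pack-bot, the paint-bot]

5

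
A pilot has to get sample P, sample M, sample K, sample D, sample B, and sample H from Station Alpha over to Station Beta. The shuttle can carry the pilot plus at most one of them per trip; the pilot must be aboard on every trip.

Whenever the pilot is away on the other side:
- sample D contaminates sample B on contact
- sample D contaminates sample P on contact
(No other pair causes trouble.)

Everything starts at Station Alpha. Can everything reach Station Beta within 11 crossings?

No

Counting alone: the pilot can take at most 1 across per trip to Station Beta, so moving all 6 needs at least 6 loaded trips out, with a return between consecutive ones — at least 11 crossings.
The safety rule pushes this higher. Following every safe sequence of crossings, the most of the 6 that can be at Station Beta as the shuttle arrives there on crossing 11 is 5 — never all 6.
So the move cannot be finished within 11 crossings. (The shortest complete plan takes 13:)
1. Pilot goes to Station Beta with sample D.  [Station Alpha: sample B, sample H, sample K, sample M, sample P | Station Beta: sample D]
2. Pilot goes back to Station Alpha alone.  [Station Alpha: sample B, sample H, sample K, sample M, sample P | Station Beta: sample D]
3. Pilot goes to Station Beta with sample P.  [Station Alpha: sample B, sample H, sample K, sample M | Station Beta: sample D, sample P]
4. Pilot goes back to Station Alpha with sample D.  [Station Alpha: sample B, sample D, sample H, sample K, sample M | Station Beta: sample P]
5. Pilot goes to Station Beta with sample B.  [Station Alpha: sample D, sample H, sample K, sample M | Station Beta: sample B, sample P]
6. Pilot goes back to Station Alpha alone.  [Station Alpha: sample D, sample H, sample K, sample M | Station Beta: sample B, sample P]
7. Pilot goes to Station Beta with sample M.  [Station Alpha: sample D, sample H, sample K | Station Beta: sample B, sample M, sample P]
8. Pilot goes back to Station Alpha alone.  [Station Alpha: sample D, sample H, sample K | Station Beta: sample B, sample M, sample P]
9. Pilot goes to Station Beta with sample K.  [Station Alpha: sample D, sample H | Station Beta: sample B, sample K, sample M, sample P]
10. Pilot goes back to Station Alpha alone.  [Station Alpha: sample D, sample H | Station Beta: sample B, sample K, sample M, sample P]
11. Pilot goes to Station Beta with sample H.  [Station Alpha: sample D | Station Beta: sample B, sample H, sample K, sample M, sample P]
12. Pilot goes back to Station Alpha alone.  [Station Alpha: sample D | Station Beta: sample B, sample H, sample K, sample M, sample P]
13. Pilot goes to Station Beta with sample D.  [Station Alpha: — | Station Beta: sample B, sample D, sample H, sample K, sample M, sample P]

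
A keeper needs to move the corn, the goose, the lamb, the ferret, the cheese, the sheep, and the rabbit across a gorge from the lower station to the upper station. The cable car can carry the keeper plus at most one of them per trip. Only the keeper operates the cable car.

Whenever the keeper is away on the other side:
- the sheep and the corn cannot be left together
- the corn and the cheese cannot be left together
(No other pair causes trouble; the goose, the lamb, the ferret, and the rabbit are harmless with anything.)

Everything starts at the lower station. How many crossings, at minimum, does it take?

15

Counting alone: the keeper can take at most 1 across per trip to the upper station, so moving all 7 needs at least 7 loaded trips out, with a return between consecutive ones — at least 13 crossings.
The safety rule pushes this higher. Following every safe sequence of crossings, the most of the 7 that can be at the upper station as the cable car arrives there on crossing 13 is 6 — never all 7.
So no plan with fewer than 15 crossings exists, and this one achieves 15:
1. Keeper goes to the upper station with the corn.
2. Keeper goes back to the lower station alone.
3. Keeper goes to the upper station with the goose.
4. Keeper goes back to the lower station alone.
5. Keeper goes to the upper station with the lamb.
6. Keeper goes back to the lower station alone.
7. Keeper goes to the upper station with the ferret.
8. Keeper goes back to the lower station alone.
9. Keeper goes to the upper station with the cheese.
10. Keeper goes back to the lower station with the corn.
11. Keeper goes to the upper station with the sheep.
12. Keeper goes back to the lower station alone.
13. Keeper goes to the upper station with the rabbit.
14. Keeper goes back to the lower station alone.
15. Keeper goes to the upper station with the corn.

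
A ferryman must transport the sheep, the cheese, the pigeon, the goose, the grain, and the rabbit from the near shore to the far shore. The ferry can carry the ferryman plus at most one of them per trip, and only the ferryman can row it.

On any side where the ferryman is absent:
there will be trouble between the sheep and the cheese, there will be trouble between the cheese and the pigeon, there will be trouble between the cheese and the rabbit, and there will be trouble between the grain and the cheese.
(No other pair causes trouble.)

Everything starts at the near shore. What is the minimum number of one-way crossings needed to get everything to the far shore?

Following every safe sequence of crossings from the start, the most of the 6 that can be at the far shore as the ferry arrives there on crossings 1, 3, 5 is 1, 2, 3 respectively; the best ever achieved is 3 of 6.
From crossing 7 on, no configuration arises that was not already reachable earlier: only 22 distinct safe configurations (who is on which side, and where the ferry is) can ever be reached, none of them has everyone across, and every continuation just revisits them. So no valid plan exists.

impossible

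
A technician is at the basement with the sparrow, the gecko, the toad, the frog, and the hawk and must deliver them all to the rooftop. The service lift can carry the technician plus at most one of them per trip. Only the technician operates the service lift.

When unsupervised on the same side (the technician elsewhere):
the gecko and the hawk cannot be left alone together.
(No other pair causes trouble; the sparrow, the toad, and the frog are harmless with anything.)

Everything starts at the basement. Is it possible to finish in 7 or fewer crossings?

Counting alone: the technician can take at most 1 across per trip to the rooftop, so moving all 5 needs at least 5 loaded trips out, with a return between consecutive ones — at least 9 crossings.
Since 7 < 9, 7 crossings cannot be enough. (The shortest complete plan in fact takes 9:)
1. Technician goes to the rooftop with the gecko.  [the basement: the frog, the hawk, the sparrow, the toad | the rooftop: the gecko]
2. Technician goes back to the basement alone.  [the basement: the frog, the hawk, the sparrow, the toad | the rooftop: the gecko]
3. Technician goes to the rooftop with the sparrow.  [the basement: the frog, the hawk, the toad | the rooftop: the gecko, the sparrow]
4. Technician goes back to the basement alone.  [the basement: the frog, the hawk, the toad | the rooftop: the gecko, the sparrow]
5. Technician goes to the rooftop with the toad.  [the basement: the frog, the hawk | the rooftop: the gecko, the sparrow, the toad]
6. Technician goes back to the basement alone.  [the basement: the frog, the hawk | the rooftop: the gecko, the sparrow, the toad]
7. Technician goes to the rooftop with the frog.  [the basement: the hawk | the rooftop: the frog, the gecko, the sparrow, the toad]
8. Technician goes back to the basement alone.  [the basement: the hawk | the rooftop: the frog, the gecko, the sparrow, the toad]
9. Technician goes to the rooftop with the hawk.  [the basement: — | the rooftop: the frog, the gecko, the hawk, the sparrow, the toad]

No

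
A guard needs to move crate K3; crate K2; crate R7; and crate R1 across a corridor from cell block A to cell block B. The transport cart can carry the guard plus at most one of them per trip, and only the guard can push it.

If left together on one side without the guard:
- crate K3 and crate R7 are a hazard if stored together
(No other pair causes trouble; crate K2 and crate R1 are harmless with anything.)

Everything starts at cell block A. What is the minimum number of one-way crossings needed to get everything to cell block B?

7

Counting alone: the guard can take at most 1 across per trip to cell block B, so moving all 4 needs at least 4 loaded trips out, with a return between consecutive ones — at least 7 crossings.
The plan below uses exactly 7 crossings, so it is optimal:
1. Guard goes to cell block B with crate K3.
2. Guard goes back to cell block A alone.
3. Guard goes to cell block B with crate K2.
4. Guard goes back to cell block A alone.
5. Guard goes to cell block B with crate R1.
6. Guard goes back to cell block A alone.
7. Guard goes to cell block B with crate R7.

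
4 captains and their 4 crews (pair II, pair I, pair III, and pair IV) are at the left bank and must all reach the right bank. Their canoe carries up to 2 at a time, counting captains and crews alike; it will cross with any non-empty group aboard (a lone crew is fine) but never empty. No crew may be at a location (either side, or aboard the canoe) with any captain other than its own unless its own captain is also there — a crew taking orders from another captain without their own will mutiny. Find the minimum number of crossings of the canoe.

impossible

Following every safe sequence of crossings from the start, the most of the 8 that can be at the right bank as the canoe arrives there on crossings 1, 3, 5 is 2, 3, 4 respectively; the best ever achieved is 4 of 8.
From crossing 7 on, no configuration arises that was not already reachable earlier: only 44 distinct safe configurations (who is on which side, and where the canoe is) can ever be reached, none of them has everyone across, and every continuation just revisits them. So no valid plan exists.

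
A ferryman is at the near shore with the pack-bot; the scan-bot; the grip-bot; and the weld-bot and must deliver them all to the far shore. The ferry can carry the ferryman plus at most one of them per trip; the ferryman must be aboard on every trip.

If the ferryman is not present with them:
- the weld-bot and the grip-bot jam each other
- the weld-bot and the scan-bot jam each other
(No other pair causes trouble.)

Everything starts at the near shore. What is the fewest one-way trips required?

9

Counting alone: the ferryman can take at most 1 across per trip to the far shore, so moving all 4 needs at least 4 loaded trips out, with a return between consecutive ones — at least 7 crossings.
The safety rule pushes this higher. Following every safe sequence of crossings, the most of the 4 that can be at the far shore as the ferry arrives there on crossing 7 is 3 — never all 4.
So no plan with fewer than 9 crossings exists, and this one achieves 9:
1. Ferryman goes to the far shore with the weld-bot.  [the near shore: the grip-bot, the pack-bot, the scan-bot | the far shore: the weld-bot]
2. Ferryman goes back to the near shore alone.  [the near shore: the grip-bot, the pack-bot, the scan-bot | the far shore: the weld-bot]
3. Ferryman goes to the far shore with the pack-bot.  [the near shore: the grip-bot, the scan-bot | the far shore: the pack-bot, the weld-bot]
4. Ferryman goes back to the near shore alone.  [the near shore: the grip-bot, the scan-bot | the far shore: the pack-bot, the weld-bot]
5. Ferryman goes to the far shore with the scan-bot.  [the near shore: the grip-bot | the far shore: the pack-bot, the scan-bot, the weld-bot]
6. Ferryman goes back to the near shore with the weld-bot.  [the near shore: the grip-bot, the weld-bot | the far shore: the pack-bot, the scan-bot]
7. Ferryman goes to the far shore with the grip-bot.  [the near shore: the weld-bot | the far shore: the grip-bot, the pack-bot, the scan-bot]
8. Ferryman goes back to the near shore alone.  [the near shore: the weld-bot | the far shore: the grip-bot, the pack-bot, the scan-bot]
9. Ferryman goes to the far shore with the weld-bot.  [the near shore: — | the far shore: the grip-bot, the pack-bot, the scan-bot, the weld-bot]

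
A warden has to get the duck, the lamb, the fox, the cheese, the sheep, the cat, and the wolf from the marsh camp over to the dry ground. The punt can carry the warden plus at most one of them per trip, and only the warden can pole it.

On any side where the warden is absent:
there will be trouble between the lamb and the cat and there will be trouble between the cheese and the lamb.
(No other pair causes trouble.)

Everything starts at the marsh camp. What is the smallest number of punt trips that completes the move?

Counting alone: the warden can take at most 1 across per trip to the dry ground, so moving all 7 needs at least 7 loaded trips out, with a return between consecutive ones — at least 13 crossings.
The safety rule pushes this higher. Following every safe sequence of crossings, the most of the 7 that can be at the dry ground as the punt arrives there on crossing 13 is 6 — never all 7.
So no plan with fewer than 15 crossings exists, and this one achieves 15:
1. Warden goes to the dry ground with the lamb.  [the marsh camp: the cat, the cheese, the duck, the fox, the sheep, the wolf | the dry ground: the lamb]
2. Warden goes back to the marsh camp alone.  [the marsh camp: the cat, the cheese, the duck, the fox, the sheep, the wolf | the dry ground: the lamb]
3. Warden goes to the dry ground with the duck.  [the marsh camp: the cat, the cheese, the fox, the sheep, the wolf | the dry ground: the duck, the lamb]
4. Warden goes back to the marsh camp alone.  [the marsh camp: the cat, the cheese, the fox, the sheep, the wolf | the dry ground: the duck, the lamb]
5. Warden goes to the dry ground with the fox.  [the marsh camp: the cat, the cheese, the sheep, the wolf | the dry ground: the duck, the fox, the lamb]
6. Warden goes back to the marsh camp alone.  [the marsh camp: the cat, the cheese, the sheep, the wolf | the dry ground: the duck, the fox, the lamb]
7. Warden goes to the dry ground with the cheese.  [the marsh camp: the cat, the sheep, the wolf | the dry ground: the cheese, the duck, the fox, the lamb]
8. Warden goes back to the marsh camp with the lamb.  [the marsh camp: the cat, the lamb, the sheep, the wolf | the dry ground: the cheese, the duck, the fox]
9. Warden goes to the dry ground with the cat.  [the marsh camp: the lamb, the sheep, the wolf | the dry ground: the cat, the cheese, the duck, the fox]
10. Warden goes back to the marsh camp alone.  [the marsh camp: the lamb, the sheep, the wolf | the dry ground: the cat, the cheese, the duck, the fox]
11. Warden goes to the dry ground with the sheep.  [the marsh camp: the lamb, the wolf | the dry ground: the cat, the cheese, the duck, the fox, the sheep]
12. Warden goes back to the marsh camp alone.  [the marsh camp: the lamb, the wolf | the dry ground: the cat, the cheese, the duck, the fox, the sheep]
13. Warden goes to the dry ground with the wolf.  [the marsh camp: the lamb | the dry ground: the cat, the cheese, the duck, the fox, the sheep, the wolf]
14. Warden goes back to the marsh camp alone.  [the marsh camp: the lamb | the dry ground: the cat, the cheese, the duck, the fox, the sheep, the wolf]
15. Warden goes to the dry ground with the lamb.  [the marsh camp: — | the dry ground: the cat, the cheese, the duck, the fox, the lamb, the sheep, the wolf]

15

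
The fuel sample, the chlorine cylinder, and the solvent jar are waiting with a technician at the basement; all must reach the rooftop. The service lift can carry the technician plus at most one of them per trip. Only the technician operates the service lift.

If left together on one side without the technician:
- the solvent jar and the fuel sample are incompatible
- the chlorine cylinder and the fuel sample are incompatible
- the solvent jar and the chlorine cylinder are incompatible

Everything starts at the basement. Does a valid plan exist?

No

Whatever the first load, the items left behind include a forbidden pair without the technician. No opening move is safe, so no plan exists.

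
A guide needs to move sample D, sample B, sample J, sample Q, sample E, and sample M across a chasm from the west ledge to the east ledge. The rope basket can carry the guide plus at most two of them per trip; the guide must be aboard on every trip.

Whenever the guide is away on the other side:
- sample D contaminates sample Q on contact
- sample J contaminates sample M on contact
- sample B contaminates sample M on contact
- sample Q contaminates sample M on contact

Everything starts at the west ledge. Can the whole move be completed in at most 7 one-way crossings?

Yes

Yes — this plan uses 7 crossings (≤ 7):
1. Guide goes to the east ledge with sample D and sample M.  [the west ledge: sample B, sample E, sample J, sample Q | the east ledge: sample D, sample M]
2. Guide goes back to the west ledge alone.  [the west ledge: sample B, sample E, sample J, sample Q | the east ledge: sample D, sample M]
3. Guide goes to the east ledge with sample E.  [the west ledge: sample B, sample J, sample Q | the east ledge: sample D, sample E, sample M]
4. Guide goes back to the west ledge alone.  [the west ledge: sample B, sample J, sample Q | the east ledge: sample D, sample E, sample M]
5. Guide goes to the east ledge with sample B and sample J.  [the west ledge: sample Q | the east ledge: sample B, sample D, sample E, sample J, sample M]
6. Guide goes back to the west ledge with sample M.  [the west ledge: sample M, sample Q | the east ledge: sample B, sample D, sample E, sample J]
7. Guide goes to the east ledge with sample M and sample Q.  [the west ledge: — | the east ledge: sample B, sample D, sample E, sample J, sample M, sample Q]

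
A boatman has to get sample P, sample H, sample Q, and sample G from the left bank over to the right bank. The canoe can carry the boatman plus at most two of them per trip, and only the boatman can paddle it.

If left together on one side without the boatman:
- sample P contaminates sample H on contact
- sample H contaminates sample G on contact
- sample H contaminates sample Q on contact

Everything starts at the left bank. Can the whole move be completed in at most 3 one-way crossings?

No

Counting alone: the boatman can take at most 2 across per trip to the right bank, so moving all 4 needs at least 2 loaded trips out, with a return between consecutive ones — at least 3 crossings.
The safety rule pushes this higher. Following every safe sequence of crossings, the most of the 4 that can be at the right bank as the canoe arrives there on crossing 3 is 3 — never all 4.
So the move cannot be finished within 3 crossings. (The shortest complete plan takes 5:)
1. Boatman goes to the right bank with sample H.  [the left bank: sample G, sample P, sample Q | the right bank: sample H]
2. Boatman goes back to the left bank alone.  [the left bank: sample G, sample P, sample Q | the right bank: sample H]
3. Boatman goes to the right bank with sample P and sample Q.  [the left bank: sample G | the right bank: sample H, sample P, sample Q]
4. Boatman goes back to the left bank with sample H.  [the left bank: sample G, sample H | the right bank: sample P, sample Q]
5. Boatman goes to the right bank with sample G and sample H.  [the left bank: — | the right bank: sample G, sample H, sample P, sample Q]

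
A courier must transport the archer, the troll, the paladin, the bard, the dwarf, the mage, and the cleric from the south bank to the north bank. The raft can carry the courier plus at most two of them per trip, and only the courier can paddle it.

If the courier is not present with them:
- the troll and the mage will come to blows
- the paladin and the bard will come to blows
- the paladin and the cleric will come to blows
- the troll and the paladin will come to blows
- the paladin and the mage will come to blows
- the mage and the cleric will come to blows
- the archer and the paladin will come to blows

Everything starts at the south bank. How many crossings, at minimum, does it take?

Counting alone: the courier can take at most 2 across per trip to the north bank, so moving all 7 needs at least 4 loaded trips out, with a return between consecutive ones — at least 7 crossings.
The safety rule pushes this higher. Following every safe sequence of crossings, the most of the 7 that can be at the north bank as the raft arrives there on crossings 7, 9 is 5, 6 respectively — never all 7.
So no plan with fewer than 11 crossings exists, and this one achieves 11:
1. Courier goes to the north bank with the mage and the paladin.  [the south bank: the archer, the bard, the cleric, the dwarf, the troll | the north bank: the mage, the paladin]
2. Courier goes back to the south bank with the paladin.  [the south bank: the archer, the bard, the cleric, the dwarf, the paladin, the troll | the north bank: the mage]
3. Courier goes to the north bank with the archer and the paladin.  [the south bank: the bard, the cleric, the dwarf, the troll | the north bank: the archer, the mage, the paladin]
4. Courier goes back to the south bank with the paladin.  [the south bank: the bard, the cleric, the dwarf, the paladin, the troll | the north bank: the archer, the mage]
5. Courier goes to the north bank with the bard and the paladin.  [the south bank: the cleric, the dwarf, the troll | the north bank: the archer, the bard, the mage, the paladin]
6. Courier goes back to the south bank with the paladin.  [the south bank: the cleric, the dwarf, the paladin, the troll | the north bank: the archer, the bard, the mage]
7. Courier goes to the north bank with the cleric and the troll.  [the south bank: the dwarf, the paladin | the north bank: the archer, the bard, the cleric, the mage, the troll]
8. Courier goes back to the south bank with the mage.  [the south bank: the dwarf, the mage, the paladin | the north bank: the archer, the bard, the cleric, the troll]
9. Courier goes to the north bank with the dwarf and the paladin.  [the south bank: the mage | the north bank: the archer, the bard, the cleric, the dwarf, the paladin, the troll]
10. Courier goes back to the south bank with the paladin.  [the south bank: the mage, the paladin | the north bank: the archer, the bard, the cleric, the dwarf, the troll]
11. Courier goes to the north bank with the mage and the paladin.  [the south bank: — | the north bank: the archer, the bard, the cleric, the dwarf, the mage, the paladin, the troll]

11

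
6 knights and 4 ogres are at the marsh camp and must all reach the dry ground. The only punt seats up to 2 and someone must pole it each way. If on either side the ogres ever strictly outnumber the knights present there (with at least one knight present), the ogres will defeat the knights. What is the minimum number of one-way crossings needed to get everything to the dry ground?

Counting alone: each trip to the dry ground takes at most 2 across and each return brings at least 1 back, so after t trips out (and t−1 returns) at most 2t − (t−1) of the 10 are across; that first reaches 10 at t = 9, so at least 17 crossings are needed.
The plan below uses exactly 17 crossings, so it is optimal:
1. 2 ogres → the dry ground.  (the marsh camp: 6K 2O; the dry ground: 0K 2O)
2. 1 ogre ← the marsh camp.  (the marsh camp: 6K 3O; the dry ground: 0K 1O)
3. 2 ogres → the dry ground.  (the marsh camp: 6K 1O; the dry ground: 0K 3O)
4. 1 ogre ← the marsh camp.  (the marsh camp: 6K 2O; the dry ground: 0K 2O)
5. 2 knights → the dry ground.  (the marsh camp: 4K 2O; the dry ground: 2K 2O)
6. 1 ogre ← the marsh camp.  (the marsh camp: 4K 3O; the dry ground: 2K 1O)
7. 1 knight and 1 ogre → the dry ground.  (the marsh camp: 3K 2O; the dry ground: 3K 2O)
8. 1 ogre ← the marsh camp.  (the marsh camp: 3K 3O; the dry ground: 3K 1O)
9. 2 ogres → the dry ground.  (the marsh camp: 3K 1O; the dry ground: 3K 3O)
10. 1 ogre ← the marsh camp.  (the marsh camp: 3K 2O; the dry ground: 3K 2O)
11. 1 knight and 1 ogre → the dry ground.  (the marsh camp: 2K 1O; the dry ground: 4K 3O)
12. 1 ogre ← the marsh camp.  (the marsh camp: 2K 2O; the dry ground: 4K 2O)
13. 2 ogres → the dry ground.  (the marsh camp: 2K 0O; the dry ground: 4K 4O)
14. 1 ogre ← the marsh camp.  (the marsh camp: 2K 1O; the dry ground: 4K 3O)
15. 1 knight and 1 ogre → the dry ground.  (the marsh camp: 1K 0O; the dry ground: 5K 4O)
16. 1 ogre ← the marsh camp.  (the marsh camp: 1K 1O; the dry ground: 5K 3O)
17. 1 knight and 1 ogre → the dry ground.  (the marsh camp: 0K 0O; the dry ground: 6K 4O)

17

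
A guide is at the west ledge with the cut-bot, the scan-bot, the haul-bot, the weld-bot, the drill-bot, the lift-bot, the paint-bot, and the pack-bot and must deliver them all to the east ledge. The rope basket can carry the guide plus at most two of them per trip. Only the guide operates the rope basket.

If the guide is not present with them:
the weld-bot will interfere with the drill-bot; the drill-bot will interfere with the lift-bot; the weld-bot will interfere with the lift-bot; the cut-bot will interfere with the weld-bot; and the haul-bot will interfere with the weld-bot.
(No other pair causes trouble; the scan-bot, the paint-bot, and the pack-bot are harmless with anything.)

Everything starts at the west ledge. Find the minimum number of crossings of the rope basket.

Counting alone: the guide can take at most 2 across per trip to the east ledge, so moving all 8 needs at least 4 loaded trips out, with a return between consecutive ones — at least 7 crossings.
The safety rule pushes this higher. Following every safe sequence of crossings, the most of the 8 that can be at the east ledge as the rope basket arrives there on crossings 7, 9, 11 is 5, 6, 7 respectively — never all 8.
So no plan with fewer than 13 crossings exists, and this one achieves 13:
1. Guide goes to the east ledge with the drill-bot and the weld-bot.
2. Guide goes back to the west ledge with the weld-bot.
3. Guide goes to the east ledge with the cut-bot and the weld-bot.
4. Guide goes back to the west ledge with the weld-bot.
5. Guide goes to the east ledge with the scan-bot and the weld-bot.
6. Guide goes back to the west ledge with the weld-bot.
7. Guide goes to the east ledge with the haul-bot and the weld-bot.
8. Guide goes back to the west ledge with the weld-bot.
9. Guide goes to the east ledge with the paint-bot and the weld-bot.
10. Guide goes back to the west ledge with the weld-bot.
11. Guide goes to the east ledge with the pack-bot and the weld-bot.
12. Guide goes back to the west ledge with the weld-bot.
13. Guide goes to the east ledge with the lift-bot and the weld-bot.

13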